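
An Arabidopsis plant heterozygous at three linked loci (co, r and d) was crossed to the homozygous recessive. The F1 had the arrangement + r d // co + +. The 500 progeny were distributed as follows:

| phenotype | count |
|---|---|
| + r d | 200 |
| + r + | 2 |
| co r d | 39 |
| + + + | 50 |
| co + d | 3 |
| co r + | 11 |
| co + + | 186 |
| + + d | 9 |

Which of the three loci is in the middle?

d

The two rarest classes, + r + and co + d, are the double crossovers. Comparing them with the parentals, only the d allele has switched, so d is the middle locus and the order is r – d – co.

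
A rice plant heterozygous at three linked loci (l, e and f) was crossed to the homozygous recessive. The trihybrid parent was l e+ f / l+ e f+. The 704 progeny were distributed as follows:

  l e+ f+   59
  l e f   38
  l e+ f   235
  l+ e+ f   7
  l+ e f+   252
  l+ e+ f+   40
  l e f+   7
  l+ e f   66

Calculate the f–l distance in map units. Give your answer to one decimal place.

The two rarest classes, l+ e+ f and l e f+, are the double crossovers. Comparing them with the parentals, only the l allele has switched, so l is the middle locus and the order is e – l – f.
Crossovers in the l–f interval produce the single-crossover classes l e+ f+ and l+ e f (59 + 66 = 125) plus the double crossovers (14).
RF(l–f) = (125 + 14) / 704 = 139/704 = 0.1974 → 19.7 map units.

19.7 map units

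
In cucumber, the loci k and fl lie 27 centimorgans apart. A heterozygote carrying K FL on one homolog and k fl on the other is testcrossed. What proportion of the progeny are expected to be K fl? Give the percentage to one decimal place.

13.5%

A map distance of 27 centimorgans corresponds to a recombination frequency of 0.270.
The F1 is K FL / k fl, so K fl is a recombinant gamete class with expected frequency r/2 = 0.270/2 = 0.1350.
That is 0.1350 = 13.5% of the progeny.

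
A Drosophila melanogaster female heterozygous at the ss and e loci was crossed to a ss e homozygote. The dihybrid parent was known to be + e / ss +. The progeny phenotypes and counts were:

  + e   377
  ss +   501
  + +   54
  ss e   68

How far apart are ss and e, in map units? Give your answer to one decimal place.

The recombinant classes are + + and ss e: 54 + 68 = 122.
Recombination frequency = 122/1000 = 0.1220 ≈ 12.2%, i.e. 12.2 map units.

12.2 map units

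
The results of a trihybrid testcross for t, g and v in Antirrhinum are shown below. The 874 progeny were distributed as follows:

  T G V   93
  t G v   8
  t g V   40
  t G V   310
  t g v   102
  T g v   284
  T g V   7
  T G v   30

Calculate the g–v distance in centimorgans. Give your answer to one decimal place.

The two most frequent reciprocal classes, T g v and t G V, are the parental types, so the F1 was T g v / t G V.
The two rarest classes, T g V and t G v, are the double crossovers. Comparing them with the parentals, only the v allele has switched, so v is the middle locus and the order is t – v – g.
Crossovers in the v–g interval produce the single-crossover classes T G v and t g V (30 + 40 = 70) plus the double crossovers (15).
RF(v–g) = (70 + 15) / 874 = 85/874 = 0.0973 → 9.7 centimorgans.

9.7 centimorgans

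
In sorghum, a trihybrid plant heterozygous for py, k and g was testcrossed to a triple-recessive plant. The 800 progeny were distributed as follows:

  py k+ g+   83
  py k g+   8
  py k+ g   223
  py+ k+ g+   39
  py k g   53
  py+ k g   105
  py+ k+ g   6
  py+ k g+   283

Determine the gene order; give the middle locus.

The two most frequent reciprocal classes, py+ k g+ and py k+ g, are the parental types, so the F1 was py+ k g+ / py k+ g.
The two rarest classes, py k g+ and py+ k+ g, are the double crossovers. Comparing them with the parentals, only the py allele has switched, so py is the middle locus and the order is k – py – g.

py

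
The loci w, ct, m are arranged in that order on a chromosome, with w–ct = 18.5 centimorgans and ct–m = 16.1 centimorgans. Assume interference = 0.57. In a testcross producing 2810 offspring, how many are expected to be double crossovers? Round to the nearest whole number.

Map distances give recombination frequencies of 0.185 and 0.161 for the two intervals.
With interference 0.57 (so coincidence = 0.43), expected double-crossover frequency = 0.185 × 0.161 × 0.43 = 0.01281.
Expected number = 0.01281 × 2810 = 35.99 ≈ 36.

36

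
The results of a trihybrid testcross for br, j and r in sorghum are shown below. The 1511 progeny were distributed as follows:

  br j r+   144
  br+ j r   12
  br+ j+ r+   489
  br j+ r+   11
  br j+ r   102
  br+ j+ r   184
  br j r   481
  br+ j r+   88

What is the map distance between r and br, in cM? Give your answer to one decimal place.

23.2 cM

The two most frequent reciprocal classes, br j r and br+ j+ r+, are the parental types, so the F1 was br j r / br+ j+ r+.
The two rarest classes, br+ j r and br j+ r+, are the double crossovers. Comparing them with the parentals, only the br allele has switched, so br is the middle locus and the order is j – br – r.
Crossovers in the br–r interval produce the single-crossover classes br j r+ and br+ j+ r (144 + 184 = 328) plus the double crossovers (23).
RF(br–r) = (328 + 23) / 1511 = 351/1511 = 0.2323 → 23.2 cM.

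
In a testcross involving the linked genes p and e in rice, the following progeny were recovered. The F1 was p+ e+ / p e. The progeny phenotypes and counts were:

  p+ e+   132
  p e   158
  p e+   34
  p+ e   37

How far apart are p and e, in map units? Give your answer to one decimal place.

The recombinant classes are p+ e and p e+: 37 + 34 = 71.
Recombination frequency = 71/361 = 0.1967 ≈ 19.7%, i.e. 19.7 map units.

19.7 map units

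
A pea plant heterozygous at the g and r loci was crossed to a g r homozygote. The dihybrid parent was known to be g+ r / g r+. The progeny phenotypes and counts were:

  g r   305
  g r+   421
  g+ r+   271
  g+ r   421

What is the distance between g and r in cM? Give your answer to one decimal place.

The recombinant classes are g+ r+ and g r: 271 + 305 = 576.
Recombination frequency = 576/1418 = 0.4062 ≈ 40.6%, i.e. 40.6 cM.

40.6 cM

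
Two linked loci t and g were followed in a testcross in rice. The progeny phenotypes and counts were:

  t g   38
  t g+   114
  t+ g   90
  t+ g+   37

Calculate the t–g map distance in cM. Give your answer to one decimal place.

26.9 cM

The two most frequent classes, t+ g (90) and t g+ (114), are the parental types, so the F1 was t+ g / t g+.
The recombinant classes are t+ g+ and t g: 37 + 38 = 75.
Recombination frequency = 75/279 = 0.2688 ≈ 26.9%, i.e. 26.9 cM.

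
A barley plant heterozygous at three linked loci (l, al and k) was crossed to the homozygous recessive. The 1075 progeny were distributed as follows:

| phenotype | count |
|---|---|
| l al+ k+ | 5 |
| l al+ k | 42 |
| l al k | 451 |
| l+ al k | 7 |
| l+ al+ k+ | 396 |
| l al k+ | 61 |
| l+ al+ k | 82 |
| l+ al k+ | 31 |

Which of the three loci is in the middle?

l

The two most frequent reciprocal classes, l al k and l+ al+ k+, are the parental types, so the F1 was l al k / l+ al+ k+.
The two rarest classes, l+ al k and l al+ k+, are the double crossovers. Comparing them with the parentals, only the l allele has switched, so l is the middle locus and the order is al – l – k.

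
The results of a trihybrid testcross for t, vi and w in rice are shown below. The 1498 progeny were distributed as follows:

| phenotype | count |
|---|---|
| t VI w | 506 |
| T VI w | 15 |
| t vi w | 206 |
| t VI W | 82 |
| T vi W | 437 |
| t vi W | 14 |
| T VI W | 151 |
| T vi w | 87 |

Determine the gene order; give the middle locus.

The two most frequent reciprocal classes, T vi W and t VI w, are the parental types, so the F1 was T vi W / t VI w.
The two rarest classes, t vi W and T VI w, are the double crossovers. Comparing them with the parentals, only the t allele has switched, so t is the middle locus and the order is w – t – vi.

t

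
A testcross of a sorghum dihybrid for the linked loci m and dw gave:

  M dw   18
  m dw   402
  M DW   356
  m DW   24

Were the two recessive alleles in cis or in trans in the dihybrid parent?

cis

The two most frequent classes are M DW (356) and m dw (402); these are the parental (non-recombinant) types.
So the F1 carried M DW on one chromosome and m dw on the other — the recessive alleles are on the same chromosome (cis / coupling).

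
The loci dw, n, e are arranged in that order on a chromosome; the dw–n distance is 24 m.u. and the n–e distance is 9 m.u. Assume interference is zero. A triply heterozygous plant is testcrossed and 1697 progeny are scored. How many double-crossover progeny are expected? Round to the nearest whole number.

Map distances give recombination frequencies of 0.240 and 0.090 for the two intervals.
With no interference, expected double-crossover frequency = 0.240 × 0.090 = 0.02160.
Expected number = 0.02160 × 1697 = 36.66 ≈ 37.

37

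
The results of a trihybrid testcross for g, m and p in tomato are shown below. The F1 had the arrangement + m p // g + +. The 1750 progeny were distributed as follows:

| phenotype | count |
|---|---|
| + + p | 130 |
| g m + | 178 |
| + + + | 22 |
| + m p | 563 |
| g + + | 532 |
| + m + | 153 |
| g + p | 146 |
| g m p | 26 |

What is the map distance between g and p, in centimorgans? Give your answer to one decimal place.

The two rarest classes, g m p and + + +, are the double crossovers. Comparing them with the parentals, only the g allele has switched, so g is the middle locus and the order is m – g – p.
Crossovers in the g–p interval produce the single-crossover classes + m + and g + p (153 + 146 = 299) plus the double crossovers (48).
RF(g–p) = (299 + 48) / 1750 = 347/1750 = 0.1983 → 19.8 centimorgans.

19.8 centimorgans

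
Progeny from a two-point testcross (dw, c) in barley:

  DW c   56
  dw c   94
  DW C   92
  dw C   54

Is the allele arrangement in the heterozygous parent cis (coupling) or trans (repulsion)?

cis

The two most frequent classes are DW C (92) and dw c (94); these are the parental (non-recombinant) types.
So the F1 carried DW C on one chromosome and dw c on the other — the recessive alleles are on the same chromosome (cis / coupling).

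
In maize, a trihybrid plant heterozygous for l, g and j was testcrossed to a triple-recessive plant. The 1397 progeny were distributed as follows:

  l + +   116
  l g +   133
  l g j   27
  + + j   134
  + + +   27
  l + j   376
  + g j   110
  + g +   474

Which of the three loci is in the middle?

The two most frequent reciprocal classes, l + j and + g +, are the parental types, so the F1 was l + j / + g +.
The two rarest classes, l g j and + + +, are the double crossovers. Comparing them with the parentals, only the g allele has switched, so g is the middle locus and the order is j – g – l.

g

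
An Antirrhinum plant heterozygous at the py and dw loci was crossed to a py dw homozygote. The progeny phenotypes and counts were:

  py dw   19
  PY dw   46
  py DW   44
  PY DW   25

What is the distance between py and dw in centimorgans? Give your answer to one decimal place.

32.8 centimorgans

The two most frequent classes, PY dw (46) and py DW (44), are the parental types, so the F1 was PY dw / py DW.
The recombinant classes are PY DW and py dw: 25 + 19 = 44.
Recombination frequency = 44/134 = 0.3284 ≈ 32.8%, i.e. 32.8 centimorgans.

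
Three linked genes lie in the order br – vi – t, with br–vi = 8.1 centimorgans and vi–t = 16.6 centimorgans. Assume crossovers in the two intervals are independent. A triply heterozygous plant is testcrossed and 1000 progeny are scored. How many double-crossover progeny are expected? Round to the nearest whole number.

13

Map distances give recombination frequencies of 0.081 and 0.166 for the two intervals.
With no interference, expected double-crossover frequency = 0.081 × 0.166 = 0.01345.
Expected number = 0.01345 × 1000 = 13.45 ≈ 13.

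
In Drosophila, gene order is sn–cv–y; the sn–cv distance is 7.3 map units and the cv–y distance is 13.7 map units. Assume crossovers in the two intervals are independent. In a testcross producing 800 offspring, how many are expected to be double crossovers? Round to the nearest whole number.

8

Map distances give recombination frequencies of 0.073 and 0.137 for the two intervals.
With no interference, expected double-crossover frequency = 0.073 × 0.137 = 0.01000.
Expected number = 0.01000 × 800 = 8.00 ≈ 8.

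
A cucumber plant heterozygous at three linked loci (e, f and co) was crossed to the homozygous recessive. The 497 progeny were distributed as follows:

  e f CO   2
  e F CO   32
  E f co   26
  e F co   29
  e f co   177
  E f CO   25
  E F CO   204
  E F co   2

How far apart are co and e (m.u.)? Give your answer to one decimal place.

The two most frequent reciprocal classes, E F CO and e f co, are the parental types, so the F1 was E F CO / e f co.
The two rarest classes, E F co and e f CO, are the double crossovers. Comparing them with the parentals, only the co allele has switched, so co is the middle locus and the order is e – co – f.
Crossovers in the e–co interval produce the single-crossover classes e F CO and E f co (32 + 26 = 58) plus the double crossovers (4).
RF(e–co) = (58 + 4) / 497 = 62/497 = 0.1247 → 12.5 m.u.

12.5 m.u.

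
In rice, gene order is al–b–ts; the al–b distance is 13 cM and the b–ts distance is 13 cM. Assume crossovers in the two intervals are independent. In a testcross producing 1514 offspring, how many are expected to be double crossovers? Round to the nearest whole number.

Map distances give recombination frequencies of 0.130 and 0.130 for the two intervals.
With no interference, expected double-crossover frequency = 0.130 × 0.130 = 0.01690.
Expected number = 0.01690 × 1514 = 25.59 ≈ 26.

26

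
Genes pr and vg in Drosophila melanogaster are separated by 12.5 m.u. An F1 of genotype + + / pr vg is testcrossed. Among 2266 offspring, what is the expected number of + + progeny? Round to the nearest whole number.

991

A map distance of 12.5 m.u. corresponds to a recombination frequency of 0.125.
The F1 is + + / pr vg, so + + is a parental gamete class with expected frequency (1 − r)/2 = 0.875/2 = 0.4375.
Expected number = 0.4375 × 2266 = 991.38 ≈ 991.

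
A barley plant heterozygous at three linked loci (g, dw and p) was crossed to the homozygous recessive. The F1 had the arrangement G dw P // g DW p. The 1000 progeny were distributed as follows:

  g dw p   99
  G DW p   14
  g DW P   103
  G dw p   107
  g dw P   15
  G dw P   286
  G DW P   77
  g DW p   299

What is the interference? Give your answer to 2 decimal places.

The two rarest classes, g dw P and G DW p, are the double crossovers. Comparing them with the parentals, only the g allele has switched, so g is the middle locus and the order is dw – g – p.
dw–g: (176 + 29)/1000 = 0.2050; g–p: (210 + 29)/1000 = 0.2390.
Expected DCO frequency = 0.2050 × 0.2390 ≈ 0.04899; observed = 29/1000 ≈ 0.02900.
Coefficient of coincidence = 0.02900/0.04899 ≈ 0.59; interference = 1 − 0.59 = 0.41.

0.41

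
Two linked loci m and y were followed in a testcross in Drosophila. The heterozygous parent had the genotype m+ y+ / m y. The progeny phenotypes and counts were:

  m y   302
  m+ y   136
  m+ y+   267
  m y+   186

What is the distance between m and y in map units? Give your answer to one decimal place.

36.1 map units

The recombinant classes are m+ y and m y+: 136 + 186 = 322.
Recombination frequency = 322/891 = 0.3614 ≈ 36.1%, i.e. 36.1 map units.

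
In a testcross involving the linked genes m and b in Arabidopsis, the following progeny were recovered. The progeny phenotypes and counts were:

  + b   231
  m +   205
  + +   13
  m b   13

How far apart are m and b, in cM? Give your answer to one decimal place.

5.6 cM

The two most frequent classes, + b (231) and m + (205), are the parental types, so the F1 was + b / m +.
The recombinant classes are + + and m b: 13 + 13 = 26.
Recombination frequency = 26/462 = 0.0563 ≈ 5.6%, i.e. 5.6 cM.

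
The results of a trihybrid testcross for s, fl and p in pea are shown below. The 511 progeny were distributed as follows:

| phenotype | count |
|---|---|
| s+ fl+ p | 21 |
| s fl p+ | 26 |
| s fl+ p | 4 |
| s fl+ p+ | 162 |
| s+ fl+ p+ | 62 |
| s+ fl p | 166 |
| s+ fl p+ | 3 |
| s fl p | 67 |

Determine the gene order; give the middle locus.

The two most frequent reciprocal classes, s fl+ p+ and s+ fl p, are the parental types, so the F1 was s fl+ p+ / s+ fl p.
The two rarest classes, s fl+ p and s+ fl p+, are the double crossovers. Comparing them with the parentals, only the p allele has switched, so p is the middle locus and the order is s – p – fl.

p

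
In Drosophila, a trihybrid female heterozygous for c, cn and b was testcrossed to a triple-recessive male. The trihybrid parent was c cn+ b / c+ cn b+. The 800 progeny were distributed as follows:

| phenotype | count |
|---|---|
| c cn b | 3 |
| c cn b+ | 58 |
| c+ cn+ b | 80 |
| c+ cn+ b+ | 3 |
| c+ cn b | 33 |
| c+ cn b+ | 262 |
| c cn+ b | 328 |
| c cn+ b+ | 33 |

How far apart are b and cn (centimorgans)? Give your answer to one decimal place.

The two rarest classes, c cn b and c+ cn+ b+, are the double crossovers. Comparing them with the parentals, only the cn allele has switched, so cn is the middle locus and the order is b – cn – c.
Crossovers in the b–cn interval produce the single-crossover classes c cn+ b+ and c+ cn b (33 + 33 = 66) plus the double crossovers (6).
RF(b–cn) = (66 + 6) / 800 = 72/800 = 0.0900 → 9.0 centimorgans.

9.0 centimorgans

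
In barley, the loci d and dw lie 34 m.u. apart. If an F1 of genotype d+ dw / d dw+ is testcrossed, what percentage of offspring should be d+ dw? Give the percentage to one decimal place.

A map distance of 34 m.u. corresponds to a recombination frequency of 0.340.
The F1 is d+ dw / d dw+, so d+ dw is a parental gamete class with expected frequency (1 − r)/2 = 0.660/2 = 0.3300.
That is 0.3300 = 33.0% of the progeny.

33.0%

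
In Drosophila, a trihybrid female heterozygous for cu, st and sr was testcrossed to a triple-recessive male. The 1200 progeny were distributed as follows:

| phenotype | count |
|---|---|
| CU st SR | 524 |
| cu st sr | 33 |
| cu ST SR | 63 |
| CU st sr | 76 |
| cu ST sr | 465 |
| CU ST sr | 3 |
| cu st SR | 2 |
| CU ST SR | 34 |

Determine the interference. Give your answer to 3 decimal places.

The two most frequent reciprocal classes, CU st SR and cu ST sr, are the parental types, so the F1 was CU st SR / cu ST sr.
The two rarest classes, cu st SR and CU ST sr, are the double crossovers. Comparing them with the parentals, only the cu allele has switched, so cu is the middle locus and the order is st – cu – sr.
st–cu: (67 + 5)/1200 = 0.0600; cu–sr: (139 + 5)/1200 = 0.1200.
Expected DCO frequency = 0.0600 × 0.1200 ≈ 0.00720; observed = 5/1200 ≈ 0.00417.
Coefficient of coincidence = 0.00417/0.00720 ≈ 0.579; interference = 1 − 0.579 = 0.421.

0.421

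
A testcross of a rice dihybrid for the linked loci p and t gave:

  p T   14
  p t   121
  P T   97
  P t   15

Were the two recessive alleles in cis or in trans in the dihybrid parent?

cis

The two most frequent classes are P T (97) and p t (121); these are the parental (non-recombinant) types.
So the F1 carried P T on one chromosome and p t on the other — the recessive alleles are on the same chromosome (cis / coupling).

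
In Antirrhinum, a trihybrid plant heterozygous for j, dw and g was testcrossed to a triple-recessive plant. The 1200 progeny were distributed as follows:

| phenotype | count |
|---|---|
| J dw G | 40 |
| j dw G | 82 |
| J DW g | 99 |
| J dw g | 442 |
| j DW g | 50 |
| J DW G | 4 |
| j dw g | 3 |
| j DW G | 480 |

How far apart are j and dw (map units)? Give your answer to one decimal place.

15.7 map units

The two most frequent reciprocal classes, j DW G and J dw g, are the parental types, so the F1 was j DW G / J dw g.
The two rarest classes, J DW G and j dw g, are the double crossovers. Comparing them with the parentals, only the j allele has switched, so j is the middle locus and the order is g – j – dw.
Crossovers in the j–dw interval produce the single-crossover classes j dw G and J DW g (82 + 99 = 181) plus the double crossovers (7).
RF(j–dw) = (181 + 7) / 1200 = 188/1200 = 0.1567 → 15.7 map units.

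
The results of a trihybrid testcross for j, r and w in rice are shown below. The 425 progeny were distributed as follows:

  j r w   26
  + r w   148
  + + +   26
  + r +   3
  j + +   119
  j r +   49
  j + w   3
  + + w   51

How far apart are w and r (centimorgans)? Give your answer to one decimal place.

24.9 centimorgans

The two most frequent reciprocal classes, j + + and + r w, are the parental types, so the F1 was j + + / + r w.
The two rarest classes, j + w and + r +, are the double crossovers. Comparing them with the parentals, only the w allele has switched, so w is the middle locus and the order is r – w – j.
Crossovers in the r–w interval produce the single-crossover classes j r + and + + w (49 + 51 = 100) plus the double crossovers (6).
RF(r–w) = (100 + 6) / 425 = 106/425 = 0.2494 → 24.9 centimorgans.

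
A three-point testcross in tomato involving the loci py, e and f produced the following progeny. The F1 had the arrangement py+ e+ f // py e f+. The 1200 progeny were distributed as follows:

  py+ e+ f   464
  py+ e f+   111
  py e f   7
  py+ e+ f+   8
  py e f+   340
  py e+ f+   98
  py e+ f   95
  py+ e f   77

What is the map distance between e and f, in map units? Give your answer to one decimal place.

15.8 map units

The two rarest classes, py+ e+ f+ and py e f, are the double crossovers. Comparing them with the parentals, only the f allele has switched, so f is the middle locus and the order is py – f – e.
Crossovers in the f–e interval produce the single-crossover classes py+ e f and py e+ f+ (77 + 98 = 175) plus the double crossovers (15).
RF(f–e) = (175 + 15) / 1200 = 190/1200 = 0.1583 → 15.8 map units.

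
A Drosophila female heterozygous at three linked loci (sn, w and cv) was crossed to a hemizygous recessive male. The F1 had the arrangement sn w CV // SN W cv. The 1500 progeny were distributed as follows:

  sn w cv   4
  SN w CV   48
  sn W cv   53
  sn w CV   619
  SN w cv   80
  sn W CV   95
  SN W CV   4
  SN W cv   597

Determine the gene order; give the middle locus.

cv

The two rarest classes, sn w cv and SN W CV, are the double crossovers. Comparing them with the parentals, only the cv allele has switched, so cv is the middle locus and the order is sn – cv – w.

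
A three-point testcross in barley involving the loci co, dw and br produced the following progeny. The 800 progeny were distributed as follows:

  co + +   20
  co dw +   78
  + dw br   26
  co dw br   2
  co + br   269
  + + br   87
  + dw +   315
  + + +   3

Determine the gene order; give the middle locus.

dw

The two most frequent reciprocal classes, co + br and + dw +, are the parental types, so the F1 was co + br / + dw +.
The two rarest classes, co dw br and + + +, are the double crossovers. Comparing them with the parentals, only the dw allele has switched, so dw is the middle locus and the order is co – dw – br.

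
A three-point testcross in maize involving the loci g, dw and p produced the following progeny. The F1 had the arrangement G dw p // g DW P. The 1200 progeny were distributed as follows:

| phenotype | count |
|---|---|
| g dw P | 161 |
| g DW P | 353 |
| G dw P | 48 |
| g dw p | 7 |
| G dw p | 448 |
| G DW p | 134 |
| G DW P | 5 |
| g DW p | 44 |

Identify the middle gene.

g

The two rarest classes, g dw p and G DW P, are the double crossovers. Comparing them with the parentals, only the g allele has switched, so g is the middle locus and the order is dw – g – p.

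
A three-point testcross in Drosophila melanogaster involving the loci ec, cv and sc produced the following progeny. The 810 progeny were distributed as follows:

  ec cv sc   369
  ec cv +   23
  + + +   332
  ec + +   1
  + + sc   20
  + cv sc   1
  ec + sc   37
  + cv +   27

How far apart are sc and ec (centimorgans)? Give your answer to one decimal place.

5.6 centimorgans

The two most frequent reciprocal classes, ec cv sc and + + +, are the parental types, so the F1 was ec cv sc / + + +.
The two rarest classes, + cv sc and ec + +, are the double crossovers. Comparing them with the parentals, only the ec allele has switched, so ec is the middle locus and the order is sc – ec – cv.
Crossovers in the sc–ec interval produce the single-crossover classes ec cv + and + + sc (23 + 20 = 43) plus the double crossovers (2).
RF(sc–ec) = (43 + 2) / 810 = 45/810 = 0.0556 → 5.6 centimorgans.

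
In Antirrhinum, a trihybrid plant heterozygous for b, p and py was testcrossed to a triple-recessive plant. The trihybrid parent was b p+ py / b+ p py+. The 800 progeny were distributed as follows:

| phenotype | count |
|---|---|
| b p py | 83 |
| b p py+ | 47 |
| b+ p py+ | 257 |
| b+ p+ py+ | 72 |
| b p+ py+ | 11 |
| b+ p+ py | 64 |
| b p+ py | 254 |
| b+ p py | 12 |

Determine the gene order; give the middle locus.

The two rarest classes, b p+ py+ and b+ p py, are the double crossovers. Comparing them with the parentals, only the py allele has switched, so py is the middle locus and the order is p – py – b.

py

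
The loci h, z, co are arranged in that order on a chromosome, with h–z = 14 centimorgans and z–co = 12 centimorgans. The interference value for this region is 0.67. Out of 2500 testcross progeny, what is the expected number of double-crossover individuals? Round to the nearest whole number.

Map distances give recombination frequencies of 0.140 and 0.120 for the two intervals.
With interference 0.67 (so coincidence = 0.33), expected double-crossover frequency = 0.140 × 0.120 × 0.33 = 0.00554.
Expected number = 0.00554 × 2500 = 13.86 ≈ 14.

14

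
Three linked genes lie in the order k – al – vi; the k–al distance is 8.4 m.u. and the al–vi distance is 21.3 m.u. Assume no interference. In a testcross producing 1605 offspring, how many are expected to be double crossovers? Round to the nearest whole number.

Map distances give recombination frequencies of 0.084 and 0.213 for the two intervals.
With no interference, expected double-crossover frequency = 0.084 × 0.213 = 0.01789.
Expected number = 0.01789 × 1605 = 28.72 ≈ 29.

29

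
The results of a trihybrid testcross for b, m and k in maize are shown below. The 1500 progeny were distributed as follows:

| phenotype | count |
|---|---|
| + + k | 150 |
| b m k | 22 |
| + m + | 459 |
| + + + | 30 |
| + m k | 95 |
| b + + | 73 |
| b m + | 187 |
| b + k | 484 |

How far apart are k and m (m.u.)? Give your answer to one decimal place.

The two most frequent reciprocal classes, + m + and b + k, are the parental types, so the F1 was + m + / b + k.
The two rarest classes, + + + and b m k, are the double crossovers. Comparing them with the parentals, only the m allele has switched, so m is the middle locus and the order is b – m – k.
Crossovers in the m–k interval produce the single-crossover classes + m k and b + + (95 + 73 = 168) plus the double crossovers (52).
RF(m–k) = (168 + 52) / 1500 = 220/1500 = 0.1467 → 14.7 m.u.

14.7 m.u.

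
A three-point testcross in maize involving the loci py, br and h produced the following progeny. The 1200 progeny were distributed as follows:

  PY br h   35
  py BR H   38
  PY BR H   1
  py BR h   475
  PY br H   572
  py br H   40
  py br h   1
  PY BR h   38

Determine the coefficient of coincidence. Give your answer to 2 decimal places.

0.40

The two most frequent reciprocal classes, PY br H and py BR h, are the parental types, so the F1 was PY br H / py BR h.
The two rarest classes, PY BR H and py br h, are the double crossovers. Comparing them with the parentals, only the br allele has switched, so br is the middle locus and the order is h – br – py.
h–br: (73 + 2)/1200 = 0.0625; br–py: (78 + 2)/1200 = 0.0667.
Expected DCO frequency = 0.0625 × 0.0667 ≈ 0.00417; observed = 2/1200 ≈ 0.00167.
Coefficient of coincidence = 0.00167/0.00417 ≈ 0.40.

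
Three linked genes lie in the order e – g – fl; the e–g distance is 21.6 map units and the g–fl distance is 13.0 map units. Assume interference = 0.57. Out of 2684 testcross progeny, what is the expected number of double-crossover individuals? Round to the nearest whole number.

32

Map distances give recombination frequencies of 0.216 and 0.130 for the two intervals.
With interference 0.57 (so coincidence = 0.43), expected double-crossover frequency = 0.216 × 0.130 × 0.43 = 0.01207.
Expected number = 0.01207 × 2684 = 32.41 ≈ 32.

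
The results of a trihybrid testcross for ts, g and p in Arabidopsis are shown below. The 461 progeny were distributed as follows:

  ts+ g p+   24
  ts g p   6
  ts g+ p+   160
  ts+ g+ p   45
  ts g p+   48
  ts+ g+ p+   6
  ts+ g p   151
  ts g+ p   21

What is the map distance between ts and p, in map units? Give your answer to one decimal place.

The two most frequent reciprocal classes, ts g+ p+ and ts+ g p, are the parental types, so the F1 was ts g+ p+ / ts+ g p.
The two rarest classes, ts+ g+ p+ and ts g p, are the double crossovers. Comparing them with the parentals, only the ts allele has switched, so ts is the middle locus and the order is p – ts – g.
Crossovers in the p–ts interval produce the single-crossover classes ts g+ p and ts+ g p+ (21 + 24 = 45) plus the double crossovers (12).
RF(p–ts) = (45 + 12) / 461 = 57/461 = 0.1236 → 12.4 map units.

12.4 map units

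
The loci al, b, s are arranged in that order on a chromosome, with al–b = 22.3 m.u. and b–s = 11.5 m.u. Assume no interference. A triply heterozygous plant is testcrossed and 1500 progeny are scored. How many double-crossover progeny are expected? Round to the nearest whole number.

Map distances give recombination frequencies of 0.223 and 0.115 for the two intervals.
With no interference, expected double-crossover frequency = 0.223 × 0.115 = 0.02565.
Expected number = 0.02565 × 1500 = 38.47 ≈ 38.

38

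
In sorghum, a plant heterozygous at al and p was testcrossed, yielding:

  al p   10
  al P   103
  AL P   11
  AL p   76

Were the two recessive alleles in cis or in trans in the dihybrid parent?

The two most frequent classes are AL p (76) and al P (103); these are the parental (non-recombinant) types.
So the F1 carried AL p on one chromosome and al P on the other — the recessive alleles are on opposite chromosomes (trans / repulsion).

trans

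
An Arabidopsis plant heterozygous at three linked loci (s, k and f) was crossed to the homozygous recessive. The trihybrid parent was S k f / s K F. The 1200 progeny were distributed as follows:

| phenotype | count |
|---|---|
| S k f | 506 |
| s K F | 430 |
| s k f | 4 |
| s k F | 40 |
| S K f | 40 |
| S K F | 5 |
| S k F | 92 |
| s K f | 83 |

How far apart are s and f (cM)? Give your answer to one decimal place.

15.3 cM

The two rarest classes, s k f and S K F, are the double crossovers. Comparing them with the parentals, only the s allele has switched, so s is the middle locus and the order is f – s – k.
Crossovers in the f–s interval produce the single-crossover classes S k F and s K f (92 + 83 = 175) plus the double crossovers (9).
RF(f–s) = (175 + 9) / 1200 = 184/1200 = 0.1533 → 15.3 cM.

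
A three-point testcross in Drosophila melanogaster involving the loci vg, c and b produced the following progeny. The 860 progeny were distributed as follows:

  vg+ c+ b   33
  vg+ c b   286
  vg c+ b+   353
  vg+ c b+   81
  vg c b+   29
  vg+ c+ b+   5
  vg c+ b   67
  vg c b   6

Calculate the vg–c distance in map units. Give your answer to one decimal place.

8.5 map units

The two most frequent reciprocal classes, vg+ c b and vg c+ b+, are the parental types, so the F1 was vg+ c b / vg c+ b+.
The two rarest classes, vg c b and vg+ c+ b+, are the double crossovers. Comparing them with the parentals, only the vg allele has switched, so vg is the middle locus and the order is b – vg – c.
Crossovers in the vg–c interval produce the single-crossover classes vg+ c+ b and vg c b+ (33 + 29 = 62) plus the double crossovers (11).
RF(vg–c) = (62 + 11) / 860 = 73/860 = 0.0849 → 8.5 map units.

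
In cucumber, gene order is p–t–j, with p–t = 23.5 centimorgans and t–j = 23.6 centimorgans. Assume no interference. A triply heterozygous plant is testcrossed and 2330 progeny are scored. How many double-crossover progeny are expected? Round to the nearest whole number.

129

Map distances give recombination frequencies of 0.235 and 0.236 for the two intervals.
With no interference, expected double-crossover frequency = 0.235 × 0.236 = 0.05546.
Expected number = 0.05546 × 2330 = 129.22 ≈ 129.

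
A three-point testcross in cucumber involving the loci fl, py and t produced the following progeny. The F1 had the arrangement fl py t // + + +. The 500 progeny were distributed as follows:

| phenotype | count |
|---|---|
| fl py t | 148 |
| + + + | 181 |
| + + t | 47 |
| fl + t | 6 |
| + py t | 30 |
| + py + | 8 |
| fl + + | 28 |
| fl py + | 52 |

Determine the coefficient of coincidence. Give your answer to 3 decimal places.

0.860

The two rarest classes, fl + t and + py +, are the double crossovers. Comparing them with the parentals, only the py allele has switched, so py is the middle locus and the order is t – py – fl.
t–py: (99 + 14)/500 = 0.2260; py–fl: (58 + 14)/500 = 0.1440.
Expected DCO frequency = 0.2260 × 0.1440 ≈ 0.03254; observed = 14/500 ≈ 0.02800.
Coefficient of coincidence = 0.02800/0.03254 ≈ 0.860.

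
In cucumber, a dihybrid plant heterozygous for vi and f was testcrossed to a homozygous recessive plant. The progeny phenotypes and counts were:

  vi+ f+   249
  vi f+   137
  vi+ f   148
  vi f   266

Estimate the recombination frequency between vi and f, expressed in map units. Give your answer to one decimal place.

The two most frequent classes, vi+ f+ (249) and vi f (266), are the parental types, so the F1 was vi+ f+ / vi f.
The recombinant classes are vi+ f and vi f+: 148 + 137 = 285.
Recombination frequency = 285/800 = 0.3563 ≈ 35.6%, i.e. 35.6 map units.

35.6 map units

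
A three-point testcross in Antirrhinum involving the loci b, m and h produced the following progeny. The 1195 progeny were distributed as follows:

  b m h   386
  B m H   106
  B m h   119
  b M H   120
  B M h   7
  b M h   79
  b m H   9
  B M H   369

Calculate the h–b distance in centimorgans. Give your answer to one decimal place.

21.3 centimorgans

The two most frequent reciprocal classes, b m h and B M H, are the parental types, so the F1 was b m h / B M H.
The two rarest classes, b m H and B M h, are the double crossovers. Comparing them with the parentals, only the h allele has switched, so h is the middle locus and the order is b – h – m.
Crossovers in the b–h interval produce the single-crossover classes B m h and b M H (119 + 120 = 239) plus the double crossovers (16).
RF(b–h) = (239 + 16) / 1195 = 255/1195 = 0.2134 → 21.3 centimorgans.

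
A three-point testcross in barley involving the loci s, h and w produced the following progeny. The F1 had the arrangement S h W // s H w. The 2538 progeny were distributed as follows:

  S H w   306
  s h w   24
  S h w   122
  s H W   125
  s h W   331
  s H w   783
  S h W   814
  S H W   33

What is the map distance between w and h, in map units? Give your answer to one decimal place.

The two rarest classes, S H W and s h w, are the double crossovers. Comparing them with the parentals, only the h allele has switched, so h is the middle locus and the order is w – h – s.
Crossovers in the w–h interval produce the single-crossover classes S h w and s H W (122 + 125 = 247) plus the double crossovers (57).
RF(w–h) = (247 + 57) / 2538 = 304/2538 = 0.1198 → 12.0 map units.

12.0 map units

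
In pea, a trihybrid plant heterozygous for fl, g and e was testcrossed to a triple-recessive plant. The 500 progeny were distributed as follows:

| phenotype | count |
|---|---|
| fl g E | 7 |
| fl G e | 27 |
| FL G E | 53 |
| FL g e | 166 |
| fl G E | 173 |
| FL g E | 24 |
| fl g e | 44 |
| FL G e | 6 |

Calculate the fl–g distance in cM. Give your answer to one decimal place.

The two most frequent reciprocal classes, fl G E and FL g e, are the parental types, so the F1 was fl G E / FL g e.
The two rarest classes, fl g E and FL G e, are the double crossovers. Comparing them with the parentals, only the g allele has switched, so g is the middle locus and the order is e – g – fl.
Crossovers in the g–fl interval produce the single-crossover classes FL G E and fl g e (53 + 44 = 97) plus the double crossovers (13).
RF(g–fl) = (97 + 13) / 500 = 110/500 = 0.2200 → 22.0 cM.

22.0 cM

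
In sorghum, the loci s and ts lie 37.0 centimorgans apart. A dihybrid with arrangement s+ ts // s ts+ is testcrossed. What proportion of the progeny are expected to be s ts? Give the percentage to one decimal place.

A map distance of 37.0 centimorgans corresponds to a recombination frequency of 0.370.
The F1 is s+ ts / s ts+, so s ts is a recombinant gamete class with expected frequency r/2 = 0.370/2 = 0.1850.
That is 0.1850 = 18.5% of the progeny.

18.5%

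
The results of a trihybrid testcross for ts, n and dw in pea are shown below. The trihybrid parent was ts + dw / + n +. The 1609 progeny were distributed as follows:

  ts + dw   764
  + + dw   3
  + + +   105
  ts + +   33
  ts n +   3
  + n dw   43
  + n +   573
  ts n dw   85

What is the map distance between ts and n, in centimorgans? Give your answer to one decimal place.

12.2 centimorgans

The two rarest classes, + + dw and ts n +, are the double crossovers. Comparing them with the parentals, only the ts allele has switched, so ts is the middle locus and the order is n – ts – dw.
Crossovers in the n–ts interval produce the single-crossover classes ts n dw and + + + (85 + 105 = 190) plus the double crossovers (6).
RF(n–ts) = (190 + 6) / 1609 = 196/1609 = 0.1218 → 12.2 centimorgans.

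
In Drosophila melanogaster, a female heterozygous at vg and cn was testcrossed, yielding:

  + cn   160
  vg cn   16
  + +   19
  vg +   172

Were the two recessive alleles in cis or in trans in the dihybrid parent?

trans

The two most frequent classes are + cn (160) and vg + (172); these are the parental (non-recombinant) types.
So the F1 carried + cn on one chromosome and vg + on the other — the recessive alleles are on opposite chromosomes (trans / repulsion).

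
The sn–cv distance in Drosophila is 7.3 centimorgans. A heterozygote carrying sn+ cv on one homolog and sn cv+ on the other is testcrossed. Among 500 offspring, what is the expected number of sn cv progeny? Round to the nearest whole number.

A map distance of 7.3 centimorgans corresponds to a recombination frequency of 0.073.
The F1 is sn+ cv / sn cv+, so sn cv is a recombinant gamete class with expected frequency r/2 = 0.073/2 = 0.0365.
Expected number = 0.0365 × 500 = 18.25 ≈ 18.

18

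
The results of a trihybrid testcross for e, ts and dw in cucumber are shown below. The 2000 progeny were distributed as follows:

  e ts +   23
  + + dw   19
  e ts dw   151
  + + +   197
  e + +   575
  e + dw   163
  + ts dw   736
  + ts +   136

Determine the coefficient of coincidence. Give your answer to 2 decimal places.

0.63

The two most frequent reciprocal classes, + ts dw and e + +, are the parental types, so the F1 was + ts dw / e + +.
The two rarest classes, + + dw and e ts +, are the double crossovers. Comparing them with the parentals, only the ts allele has switched, so ts is the middle locus and the order is e – ts – dw.
e–ts: (348 + 42)/2000 = 0.1950; ts–dw: (299 + 42)/2000 = 0.1705.
Expected DCO frequency = 0.1950 × 0.1705 ≈ 0.03325; observed = 42/2000 ≈ 0.02100.
Coefficient of coincidence = 0.02100/0.03325 ≈ 0.63.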